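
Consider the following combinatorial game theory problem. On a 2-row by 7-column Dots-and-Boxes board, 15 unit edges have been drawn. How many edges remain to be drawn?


Grid: 2 x 7 boxes, i.e. 3 rows and 8 columns of dots.
Horizontal edges: (rows + 1) * cols = 3 * 7 = 21
Vertical edges: rows * (cols + 1) = 2 * 8 = 16
Total edges: 21 + 16 = 37
Edges drawn: 15
Remaining: 37 - 15 = 22

22


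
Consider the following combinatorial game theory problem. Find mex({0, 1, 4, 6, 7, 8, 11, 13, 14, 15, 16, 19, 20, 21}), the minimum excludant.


Set = {0, 1, 4, 6, 7, 8, 11, 13, 14, 15, 16, 19, 20, 21}
0 is in the set.
1 is in the set.
2 is NOT in the set. This is the mex.
mex = 2

2


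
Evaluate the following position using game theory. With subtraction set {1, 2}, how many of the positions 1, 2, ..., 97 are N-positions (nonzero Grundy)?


Subtraction set S = {1, 2}, so G(n) = n mod 3.
G(n) = 0 when n is a multiple of 3.
Multiples of 3 in [1, 97]: 32
N-positions (nonzero Grundy) = 97 - 32 = 65

65


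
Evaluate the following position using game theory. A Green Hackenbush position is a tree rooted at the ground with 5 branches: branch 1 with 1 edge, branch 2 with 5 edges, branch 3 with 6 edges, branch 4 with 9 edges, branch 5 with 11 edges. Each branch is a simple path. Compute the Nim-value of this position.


The tree has 5 branches from the ground vertex.
In Green Hackenbush, the Nim-value of a simple path of length k is k.
Branch 1: length 1, Nim-value = 1
Branch 2: length 5, Nim-value = 5
Branch 3: length 6, Nim-value = 6
Branch 4: length 9, Nim-value = 9
Branch 5: length 11, Nim-value = 11
Total Nim-value = XOR of all branch values:
0 XOR 1 = 1
1 XOR 5 = 4
4 XOR 6 = 2
2 XOR 9 = 11
11 XOR 11 = 0
Nim-value of the tree = 0

0


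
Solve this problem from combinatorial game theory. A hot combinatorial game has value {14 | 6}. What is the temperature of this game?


The game is {14 | 6}, a switch {a | b} with numbers a > b.
Cooling {a | b} by t gives {a - t | b + t}, which stops being hot when a - t = b + t, i.e. at t = (a - b)/2. So the temperature of a switch is (a - b)/2.
Temperature = (Left option - Right option) / 2
= (14 - (6)) / 2
= 8 / 2
= 4

4


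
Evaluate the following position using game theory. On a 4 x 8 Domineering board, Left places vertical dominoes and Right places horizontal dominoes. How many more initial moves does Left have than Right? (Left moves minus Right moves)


Board is 4 x 8 (rows x cols).
Left (vertical) placements: (rows-1) * cols = 3 * 8 = 24
Right (horizontal) placements: rows * (cols-1) = 4 * 7 = 28
Advantage = Left - Right = 24 - 28 = -4

-4


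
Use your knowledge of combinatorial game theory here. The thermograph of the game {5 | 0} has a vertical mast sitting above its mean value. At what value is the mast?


Game = {5 | 0}, a switch {a | b} with numbers a > b.
Its thermograph has left wall a - t and right wall b + t, which meet at t = (a - b)/2, where both equal (a + b)/2. So the mast (mean value) is at (a + b)/2.
Mean = (5 + (0))/2 = 5/2 = 5/2

5/2


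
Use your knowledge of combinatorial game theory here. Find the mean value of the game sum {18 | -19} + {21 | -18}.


G1 = {18 | -19}, G2 = {21 | -18}
Each is a switch {a | b} with numbers a > b; its mean value is (a + b)/2, and mean value is additive over game sums: m(G1 + G2) = m(G1) + m(G2).
Mean of G1 = (18 + (-19))/2 = -1/2 = -1/2
Mean of G2 = (21 + (-18))/2 = 3/2 = 3/2
Mean of G1 + G2 = -1/2 + 3/2 = 1

1


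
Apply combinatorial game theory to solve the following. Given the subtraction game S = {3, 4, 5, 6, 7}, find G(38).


The subtraction set is S = {3, 4, 5, 6, 7}.
G(k) = mex{ G(k - s) : s in S, s <= k }. We compute iteratively: G(0) = 0.
G(1) = mex({}) = 0
G(2) = mex({}) = 0
G(3) = mex({0}) = 1
G(4) = mex({0}) = 1
G(5) = mex({0}) = 1
G(6) = mex({0, 1}) = 2
G(7) = mex({0, 1}) = 2
G(8) = mex({0, 1}) = 2
G(9) = mex({0, 1, 2}) = 3
G(10) = mex({1, 2}) = 0
G(11) = mex({1, 2}) = 0
G(12) = mex({1, 2, 3}) = 0
G(13) = mex({0, 2, 3}) = 1
G(14) = mex({0, 2, 3}) = 1
G(15) = mex({0, 2, 3}) = 1
G(16) = mex({0, 1, 3}) = 2
Observe that G(10)..G(16) = 0, 0, 0, 1, 1, 1, 2 repeats G(0)..G(6) = 0, 0, 0, 1, 1, 1, 2.
For k >= max(S) = 7, G(k) is determined by the previous 7 values G(k-7)..G(k-1); a window of 7 consecutive values has recurred shifted by 10, so by induction G(k + 10) = G(k) for all k >= 0: the sequence is periodic from the start with period 10.
One period: G(0..9) = 0, 0, 0, 1, 1, 1, 2, 2, 2, 3.
38 mod 10 = 8, so G(38) = G(8) = 2.

2


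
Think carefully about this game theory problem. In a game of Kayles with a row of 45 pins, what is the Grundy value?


Kayles: a move removes 1 or 2 adjacent pins from a contiguous row.
Removing pins from a row of k leaves two independent rows (a, b) with a + b = k - 1 (one pin) or a + b = k - 2 (two pins); an end removal gives a = 0.
By Sprague-Grundy, G(k) = mex{ G(a) XOR G(b) } over all these splits. G(0) = 0.
G(1): splits (0,0):0^0=0 -> mex({0}) = 1
G(2): splits (0,1):0^1=1 (0,0):0^0=0 -> mex({0, 1}) = 2
G(3): splits (0,2):0^2=2 (1,1):1^1=0 (0,1):0^1=1 -> mex({0, 1, 2}) = 3
G(4): splits (0,3):0^3=3 (1,2):1^2=3 (0,2):0^2=2 (1,1):1^1=0 -> mex({0, 2, 3}) = 1
G(5): splits (0,4):0^1=1 (1,3):1^3=2 (2,2):2^2=0 (0,3):0^3=3 (1,2):1^2=3 -> mex({0, 1, 2, 3}) = 4
G(6) = mex({0, 1, 2, 4}) = 3
G(7) = mex({0, 1, 3, 4, 5}) = 2
G(8) = mex({0, 2, 3, 5, 6}) = 1
G(9) = mex({0, 1, 2, 3, 6, 7}) = 4
G(10) = mex({0, 1, 3, 4, 5, 7}) = 2
G(11) = mex({0, 1, 2, 3, 4, 5}) = 6
G(12) = mex({0, 1, 2, 3, 5, 6, 7}) = 4
G(13) = mex({0, 2, 3, 4, 6, 7}) = 1
G(14) = mex({0, 1, 4, 5, 6, 7}) = 2
G(15) = mex({0, 1, 2, 3, 4, 5, 6}) = 7
G(16) = mex({0, 2, 3, 5, 6, 7}) = 1
G(17) = mex({0, 1, 2, 3, 5, 6, 7}) = 4
G(18) = mex({0, 1, 2, 4, 5, 6}) = 3
G(19) = mex({0, 1, 3, 4, 5, 7}) = 2
G(20) = mex({0, 2, 3, 4, 5, 6, 7}) = 1
G(21) = mex({0, 1, 2, 3, 5, 6, 7}) = 4
G(22) = mex({0, 1, 2, 3, 4, 5, 7}) = 6
G(23) = mex({0, 1, 2, 3, 4, 5, 6}) = 7
G(24) = mex({0, 1, 2, 3, 5, 6, 7}) = 4
G(25) = mex({0, 2, 3, 4, 6, 7}) = 1
G(26) = mex({0, 1, 3, 4, 5, 6, 7}) = 2
G(27) = mex({0, 1, 2, 3, 4, 5, 6, 7}) = 8
G(28) = mex({0, 1, 2, 3, 4, 6, 7, 8}) = 5
G(29) = mex({0, 1, 2, 3, 5, 6, 7, 8, 9}) = 4
G(30) = mex({0, 1, 2, 3, 4, 5, 6, 9, 10}) = 7
G(31) = mex({0, 1, 3, 4, 5, 7, 10, 11}) = 2
G(32) = mex({0, 2, 3, 4, 5, 6, 7, 9, 11}) = 1
G(33) = mex({0, 1, 2, 3, 4, 5, 6, 7, 9, 12}) = 8
G(34) = mex({0, 1, 2, 3, 4, 5, 7, 8, 11, 12}) = 6
G(35) = mex({0, 1, 2, 3, 4, 5, 6, 8, 9, 10, 11}) = 7
G(36) = mex({0, 1, 2, 3, 5, 6, 7, 9, 10}) = 4
G(37) = mex({0, 2, 3, 4, 6, 7, 9, 10, 11, 12}) = 1
G(38) = mex({0, 1, 3, 4, 5, 6, 7, 9, 10, 11, 12}) = 2
G(39) = mex({0, 1, 2, 4, 5, 6, 7, 9, 10, 12, 14}) = 3
G(40) = mex({0, 2, 3, 4, 6, 7, 11, 12, 14}) = 1
G(41) = mex({0, 1, 2, 3, 5, 6, 7, 9, 10, 11, 12}) = 4
G(42) = mex({0, 1, 2, 3, 4, 5, 6, 9, 10}) = 7
G(43) = mex({0, 1, 3, 4, 5, 7, 9, 10, 12, 15}) = 2
G(44) = mex({0, 2, 3, 4, 5, 6, 7, 9, 10, 12, 15}) = 1
G(45) = mex({0, 1, 2, 3, 4, 5, 6, 7, 9, 10, 12, 14}) = 8
Therefore G(45) = 8.

8


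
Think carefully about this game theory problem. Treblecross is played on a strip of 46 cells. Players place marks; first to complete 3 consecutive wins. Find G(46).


Treblecross: place X on empty cells; 3-in-a-row wins.
Playing within two cells of an existing X lets the opponent win at once, so sensible play treats the cells i-2..i+2 around each X as dead. The player left with no safe cell loses, so this is a normal-play take-away game on strips of safe cells.
Placing X at cell i (0-indexed) of a strip of k safe cells leaves independent strips of sizes max(0, i-2) and max(0, k-i-3). Hence G(k) = mex{ G(max(0,i-2)) XOR G(max(0,k-i-3)) : 0 <= i < k }, with G(0) = 0.
G(1): splits (0,0):0^0=0 -> mex({0}) = 1
G(2): splits (0,0):0^0=0 -> mex({0}) = 1
G(3): splits (0,0):0^0=0 -> mex({0}) = 1
G(4): splits (0,1):0^1=1 (0,0):0^0=0 -> mex({0, 1}) = 2
G(5): splits (0,2):0^1=1 (0,1):0^1=1 (0,0):0^0=0 -> mex({0, 1}) = 2
G(6) = mex({1}) = 0
G(7) = mex({0, 1, 2}) = 3
G(8) = mex({0, 1, 2}) = 3
G(9) = mex({0, 2}) = 1
G(10) = mex({0, 2, 3}) = 1
G(11) = mex({0, 3}) = 1
G(12) = mex({1, 3}) = 0
G(13) = mex({0, 1, 2, 3}) = 4
G(14) = mex({0, 1, 2}) = 3
G(15) = mex({0, 1, 2}) = 3
G(16) = mex({0, 1, 2, 4}) = 3
G(17) = mex({0, 1, 3, 4}) = 2
G(18) = mex({0, 1, 3, 4}) = 2
G(19) = mex({0, 1, 3, 5}) = 2
G(20) = mex({0, 1, 2, 3, 5}) = 4
G(21) = mex({0, 1, 2, 3, 5}) = 4
G(22) = mex({1, 2, 6}) = 0
G(23) = mex({0, 1, 2, 3, 4, 6}) = 5
G(24) = mex({0, 1, 2, 3, 4}) = 5
G(25) = mex({0, 1, 3, 4, 7}) = 2
G(26) = mex({0, 1, 3, 4, 5, 7}) = 2
G(27) = mex({0, 1, 3, 5}) = 2
G(28) = mex({0, 1, 2, 5}) = 3
G(29) = mex({0, 1, 2, 4, 5, 6}) = 3
G(30) = mex({1, 2, 4, 6}) = 0
G(31) = mex({0, 1, 2, 3, 4, 6}) = 5
G(32) = mex({1, 2, 3, 4, 7}) = 0
G(33) = mex({0, 3, 7}) = 1
G(34) = mex({0, 2, 3, 5, 7}) = 1
G(35) = mex({0, 2, 3, 5, 6}) = 1
G(36) = mex({0, 1, 2, 5, 6}) = 3
G(37) = mex({0, 1, 2, 4, 5, 6}) = 3
G(38) = mex({0, 1, 2, 4}) = 3
G(39) = mex({0, 1, 2, 3, 4, 7}) = 5
G(40) = mex({0, 1, 2, 3, 4, 5, 7}) = 6
G(41) = mex({0, 1, 2, 3, 5, 7}) = 4
G(42) = mex({0, 1, 2, 3, 5, 6, 7}) = 4
G(43) = mex({0, 2, 3, 5, 6}) = 1
G(44) = mex({1, 2, 3, 4, 5, 6}) = 0
G(45) = mex({0, 1, 2, 3, 4, 6, 7}) = 5
G(46) = mex({0, 1, 2, 3, 4, 7}) = 5
Therefore G(46) = 5.

5


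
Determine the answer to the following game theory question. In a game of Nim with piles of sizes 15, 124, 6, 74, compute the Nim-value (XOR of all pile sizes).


We need the XOR (exclusive or) of all pile sizes.
After XOR-ing pile 1 (size 15): 0 XOR 15 = 15
After XOR-ing pile 2 (size 124): 15 XOR 124 = 115
After XOR-ing pile 3 (size 6): 115 XOR 6 = 117
After XOR-ing pile 4 (size 74): 117 XOR 74 = 63
The Nim-value of this position is 63.

63


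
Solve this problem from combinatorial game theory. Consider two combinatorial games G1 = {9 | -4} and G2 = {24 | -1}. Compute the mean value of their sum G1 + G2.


G1 = {9 | -4}, G2 = {24 | -1}
Each is a switch {a | b} with numbers a > b; its mean value is (a + b)/2, and mean value is additive over game sums: m(G1 + G2) = m(G1) + m(G2).
Mean of G1 = (9 + (-4))/2 = 5/2 = 5/2
Mean of G2 = (24 + (-1))/2 = 23/2 = 23/2
Mean of G1 + G2 = 5/2 + 23/2 = 14

14


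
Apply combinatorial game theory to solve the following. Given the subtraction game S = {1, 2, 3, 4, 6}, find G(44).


The subtraction set is S = {1, 2, 3, 4, 6}.
G(k) = mex{ G(k - s) : s in S, s <= k }. We compute iteratively: G(0) = 0.
G(1) = mex({0}) = 1
G(2) = mex({0, 1}) = 2
G(3) = mex({0, 1, 2}) = 3
G(4) = mex({0, 1, 2, 3}) = 4
G(5) = mex({1, 2, 3, 4}) = 0
G(6) = mex({0, 2, 3, 4}) = 1
G(7) = mex({0, 1, 3, 4}) = 2
G(8) = mex({0, 1, 2, 4}) = 3
G(9) = mex({0, 1, 2, 3}) = 4
G(10) = mex({1, 2, 3, 4}) = 0
Observe that G(5)..G(10) = 0, 1, 2, 3, 4, 0 repeats G(0)..G(5) = 0, 1, 2, 3, 4, 0.
For k >= max(S) = 6, G(k) is determined by the previous 6 values G(k-6)..G(k-1); a window of 6 consecutive values has recurred shifted by 5, so by induction G(k + 5) = G(k) for all k >= 0: the sequence is periodic from the start with period 5.
One period: G(0..4) = 0, 1, 2, 3, 4.
44 mod 5 = 4, so G(44) = G(4) = 4.

4


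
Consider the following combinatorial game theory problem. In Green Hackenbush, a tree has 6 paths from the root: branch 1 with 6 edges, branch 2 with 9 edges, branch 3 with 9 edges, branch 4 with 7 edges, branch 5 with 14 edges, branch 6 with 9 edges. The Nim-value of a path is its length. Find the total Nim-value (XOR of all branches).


The tree has 6 branches from the ground vertex.
In Green Hackenbush, the Nim-value of a simple path of length k is k.
Branch 1: length 6, Nim-value = 6
Branch 2: length 9, Nim-value = 9
Branch 3: length 9, Nim-value = 9
Branch 4: length 7, Nim-value = 7
Branch 5: length 14, Nim-value = 14
Branch 6: length 9, Nim-value = 9
Total Nim-value = XOR of all branch values:
0 XOR 6 = 6
6 XOR 9 = 15
15 XOR 9 = 6
6 XOR 7 = 1
1 XOR 14 = 15
15 XOR 9 = 6
Nim-value of the tree = 6

6


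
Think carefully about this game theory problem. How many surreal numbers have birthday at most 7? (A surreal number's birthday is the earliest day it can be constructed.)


Day 0: {|} = 0 is born. Count = 1.
Day n: the number of surreal numbers born by day n is 2^(n+1) - 1.
By day 0: 2^1 - 1 = 1
By day 1: 2^2 - 1 = 3
By day 2: 2^3 - 1 = 7
By day 3: 2^4 - 1 = 15
By day 4: 2^5 - 1 = 31
By day 5: 2^6 - 1 = 63
By day 6: 2^7 - 1 = 127
By day 7: 2^8 - 1 = 255
By day 7: 255 surreal numbers.

255


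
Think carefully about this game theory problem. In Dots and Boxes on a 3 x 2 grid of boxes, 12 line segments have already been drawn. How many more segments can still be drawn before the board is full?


Grid: 3 x 2 boxes, i.e. 4 rows and 3 columns of dots.
Horizontal edges: (rows + 1) * cols = 4 * 2 = 8
Vertical edges: rows * (cols + 1) = 3 * 3 = 9
Total edges: 8 + 9 = 17
Edges drawn: 12
Remaining: 17 - 12 = 5

5


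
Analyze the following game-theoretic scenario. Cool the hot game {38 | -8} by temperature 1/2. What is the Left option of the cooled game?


Original game: {38 | -8} (a switch {a | b} with a > b).
Cooling by t (for t below the temperature (a - b)/2 = 23) taxes each move by t: {a | b} cooled by t is {a - t | b + t}.
Cooling amount: t = 1/2
Cooled Left option: 38 - 1/2 = 75/2
Cooled Right option: -8 + 1/2 = -15/2
Cooled game: {75/2 | -15/2}
Left option = 75/2

75/2


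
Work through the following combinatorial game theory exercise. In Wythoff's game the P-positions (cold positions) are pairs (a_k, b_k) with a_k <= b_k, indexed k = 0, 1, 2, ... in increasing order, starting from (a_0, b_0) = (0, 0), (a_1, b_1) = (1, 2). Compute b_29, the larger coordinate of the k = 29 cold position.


By Wythoff's theorem, a_k = floor(k * phi) and b_k = floor(k * phi^2) = a_k + k, where phi = (1 + sqrt(5))/2 is the golden ratio.
phi = (1 + sqrt(5))/2 = 1.618034
phi^2 = phi + 1 = 2.618034
k = 29
k * phi^2 = 29 * 2.618034 = 75.922986
b_29 = floor(k * phi^2) = 75 (check: a_29 + k = 46 + 29 = 75)

75


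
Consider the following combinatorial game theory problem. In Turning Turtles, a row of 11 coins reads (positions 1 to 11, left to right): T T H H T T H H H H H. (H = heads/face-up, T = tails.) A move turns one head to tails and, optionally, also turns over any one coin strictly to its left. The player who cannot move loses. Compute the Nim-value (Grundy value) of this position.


Coins: T T H H T T H H H H H
Key fact: a single head at position k behaves exactly like a Nim heap of size k (turning it to T and optionally flipping a coin at j < k corresponds to moving the heap from k to j, or to 0), and heads combine as a disjunctive sum (two heads at the same place would cancel, matching j XOR j = 0). So the Nim-value is the XOR of the 1-indexed positions of the heads.
Face-up positions (1-indexed): [3, 4, 7, 8, 9, 10, 11]
XOR 0 with 3: 0 XOR 3 = 3
XOR 3 with 4: 3 XOR 4 = 7
XOR 7 with 7: 7 XOR 7 = 0
XOR 0 with 8: 0 XOR 8 = 8
XOR 8 with 9: 8 XOR 9 = 1
XOR 1 with 10: 1 XOR 10 = 11
XOR 11 with 11: 11 XOR 11 = 0
Nim-value = 0

0


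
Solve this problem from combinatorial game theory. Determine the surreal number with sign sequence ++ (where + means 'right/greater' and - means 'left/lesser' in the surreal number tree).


Sign expansion: ++
Rule: track bounds (lo, hi), initially (-inf, +inf). On '+', the current value becomes lo and we move to the simplest number in (value, hi): value + 1 if hi = +inf, otherwise the midpoint (value + hi)/2. On '-', the current value becomes hi and we move to value - 1 if lo = -inf, otherwise the midpoint (lo + value)/2.
Start at 0.
Step 1: sign = +, move right. Bounds: (0, +inf). Value = 1
Step 2: sign = +, move right. Bounds: (1, +inf). Value = 2
The surreal number with sign expansion ++ is 2.

2


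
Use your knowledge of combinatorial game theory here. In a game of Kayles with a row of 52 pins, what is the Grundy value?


Kayles: a move removes 1 or 2 adjacent pins from a contiguous row.
Removing pins from a row of k leaves two independent rows (a, b) with a + b = k - 1 (one pin) or a + b = k - 2 (two pins); an end removal gives a = 0.
By Sprague-Grundy, G(k) = mex{ G(a) XOR G(b) } over all these splits. G(0) = 0.
G(1): splits (0,0):0^0=0 -> mex({0}) = 1
G(2): splits (0,1):0^1=1 (0,0):0^0=0 -> mex({0, 1}) = 2
G(3): splits (0,2):0^2=2 (1,1):1^1=0 (0,1):0^1=1 -> mex({0, 1, 2}) = 3
G(4): splits (0,3):0^3=3 (1,2):1^2=3 (0,2):0^2=2 (1,1):1^1=0 -> mex({0, 2, 3}) = 1
G(5): splits (0,4):0^1=1 (1,3):1^3=2 (2,2):2^2=0 (0,3):0^3=3 (1,2):1^2=3 -> mex({0, 1, 2, 3}) = 4
G(6) = mex({0, 1, 2, 4}) = 3
G(7) = mex({0, 1, 3, 4, 5}) = 2
G(8) = mex({0, 2, 3, 5, 6}) = 1
G(9) = mex({0, 1, 2, 3, 6, 7}) = 4
G(10) = mex({0, 1, 3, 4, 5, 7}) = 2
G(11) = mex({0, 1, 2, 3, 4, 5}) = 6
G(12) = mex({0, 1, 2, 3, 5, 6, 7}) = 4
G(13) = mex({0, 2, 3, 4, 6, 7}) = 1
G(14) = mex({0, 1, 4, 5, 6, 7}) = 2
G(15) = mex({0, 1, 2, 3, 4, 5, 6}) = 7
G(16) = mex({0, 2, 3, 5, 6, 7}) = 1
G(17) = mex({0, 1, 2, 3, 5, 6, 7}) = 4
G(18) = mex({0, 1, 2, 4, 5, 6}) = 3
G(19) = mex({0, 1, 3, 4, 5, 7}) = 2
G(20) = mex({0, 2, 3, 4, 5, 6, 7}) = 1
G(21) = mex({0, 1, 2, 3, 5, 6, 7}) = 4
G(22) = mex({0, 1, 2, 3, 4, 5, 7}) = 6
G(23) = mex({0, 1, 2, 3, 4, 5, 6}) = 7
G(24) = mex({0, 1, 2, 3, 5, 6, 7}) = 4
G(25) = mex({0, 2, 3, 4, 6, 7}) = 1
G(26) = mex({0, 1, 3, 4, 5, 6, 7}) = 2
G(27) = mex({0, 1, 2, 3, 4, 5, 6, 7}) = 8
G(28) = mex({0, 1, 2, 3, 4, 6, 7, 8}) = 5
G(29) = mex({0, 1, 2, 3, 5, 6, 7, 8, 9}) = 4
G(30) = mex({0, 1, 2, 3, 4, 5, 6, 9, 10}) = 7
G(31) = mex({0, 1, 3, 4, 5, 7, 10, 11}) = 2
G(32) = mex({0, 2, 3, 4, 5, 6, 7, 9, 11}) = 1
G(33) = mex({0, 1, 2, 3, 4, 5, 6, 7, 9, 12}) = 8
G(34) = mex({0, 1, 2, 3, 4, 5, 7, 8, 11, 12}) = 6
G(35) = mex({0, 1, 2, 3, 4, 5, 6, 8, 9, 10, 11}) = 7
G(36) = mex({0, 1, 2, 3, 5, 6, 7, 9, 10}) = 4
G(37) = mex({0, 2, 3, 4, 6, 7, 9, 10, 11, 12}) = 1
G(38) = mex({0, 1, 3, 4, 5, 6, 7, 9, 10, 11, 12}) = 2
G(39) = mex({0, 1, 2, 4, 5, 6, 7, 9, 10, 12, 14}) = 3
G(40) = mex({0, 2, 3, 4, 6, 7, 11, 12, 14}) = 1
G(41) = mex({0, 1, 2, 3, 5, 6, 7, 9, 10, 11, 12}) = 4
G(42) = mex({0, 1, 2, 3, 4, 5, 6, 9, 10}) = 7
G(43) = mex({0, 1, 3, 4, 5, 7, 9, 10, 12, 15}) = 2
G(44) = mex({0, 2, 3, 4, 5, 6, 7, 9, 10, 12, 15}) = 1
G(45) = mex({0, 1, 2, 3, 4, 5, 6, 7, 9, 10, 12, 14}) = 8
G(46) = mex({0, 1, 3, 4, 5, 7, 8, 11, 12, 14}) = 2
G(47) = mex({0, 1, 2, 3, 4, 5, 6, 8, 9, 10, 11, 12}) = 7
G(48) = mex({0, 1, 2, 3, 5, 6, 7, 9, 10}) = 4
G(49) = mex({0, 2, 3, 4, 6, 7, 9, 10, 11, 12, 15}) = 1
G(50) = mex({0, 1, 4, 5, 6, 7, 9, 11, 12, 14, 15}) = 2
G(51) = mex({0, 1, 2, 3, 4, 5, 6, 7, 9, 12, 14, 15}) = 8
G(52) = mex({0, 2, 3, 4, 5, 6, 7, 8, 11, 12, 15}) = 1
Therefore G(52) = 1.

1


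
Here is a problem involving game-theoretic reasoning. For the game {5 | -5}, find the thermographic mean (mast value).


Game = {5 | -5}, a switch {a | b} with numbers a > b.
Its thermograph has left wall a - t and right wall b + t, which meet at t = (a - b)/2, where both equal (a + b)/2. So the mast (mean value) is at (a + b)/2.
Mean = (5 + (-5))/2 = 0/2 = 0

0


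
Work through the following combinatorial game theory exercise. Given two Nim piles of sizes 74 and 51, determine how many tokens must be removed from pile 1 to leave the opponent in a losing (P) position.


Piles: 74 and 51
Current XOR: 74 XOR 51 = 121 (non-zero, so this is an N-position).
To make the XOR zero, we need to find a move that balances the piles.
For pile 1 (size 74): target = 74 XOR 121 = 51
We reduce pile 1 from 74 to 51.
Tokens removed: 74 - 51 = 23
Verification: 51 XOR 51 = 0

23


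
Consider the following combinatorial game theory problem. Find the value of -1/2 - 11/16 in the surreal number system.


x = -1/2, y = 11/16
Converting to common denominator: 16
x = -8/16, y = 11/16
x - y = -1/2 - 11/16 = -19/16

-19/16


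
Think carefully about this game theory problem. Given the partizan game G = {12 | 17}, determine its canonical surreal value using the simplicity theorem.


Left options: {12}, max = 12
Right options: {17}, min = 17
All options are numbers and max(Left) < min(Right), so by the simplicity theorem the value is the simplest (earliest-born) number strictly between 12 and 17.
Integers 13 through 16 all lie strictly between 12 and 17.
Among integers, the simplest (lowest birthday = smallest |n|; 0 is born on day 0, +-n on day n) is 13.
No non-integer in the interval can be simpler: if x is a non-integer in the interval, then floor(x) or ceil(x) also lies in the interval (the interval contains an integer), and both are proper prefixes of x's sign expansion, i.e. born earlier. So the game value is 13.
Game value = 13

13


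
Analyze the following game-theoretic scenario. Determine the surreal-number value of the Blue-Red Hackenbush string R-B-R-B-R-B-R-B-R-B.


Edges (from ground): R-B-R-B-R-B-R-B-R-B
By Berlekamp's sign-expansion rule, a Blue-Red Hackenbush stalk has the value of the surreal number whose sign sequence is the edge sequence with B -> + and R -> -.
Sign sequence: -+-+-+-+-+
Trace the sign expansion in the surreal number tree, starting from 0:
Edge 1: R (sign -) -> bounds (-inf, 0), value = -1
Edge 2: B (sign +) -> bounds (-1, 0), value = -1/2
Edge 3: R (sign -) -> bounds (-1, -1/2), value = -3/4
Edge 4: B (sign +) -> bounds (-3/4, -1/2), value = -5/8
Edge 5: R (sign -) -> bounds (-3/4, -5/8), value = -11/16
Edge 6: B (sign +) -> bounds (-11/16, -5/8), value = -21/32
Edge 7: R (sign -) -> bounds (-11/16, -21/32), value = -43/64
Edge 8: B (sign +) -> bounds (-43/64, -21/32), value = -85/128
Edge 9: R (sign -) -> bounds (-43/64, -85/128), value = -171/256
Edge 10: B (sign +) -> bounds (-171/256, -85/128), value = -341/512
Game value = -341/512

-341/512


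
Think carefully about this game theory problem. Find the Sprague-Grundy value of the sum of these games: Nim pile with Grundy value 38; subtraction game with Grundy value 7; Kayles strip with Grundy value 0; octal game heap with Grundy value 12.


By the Sprague-Grundy theorem, the Grundy value of a sum of games is the XOR of individual Grundy values.
Nim pile: Grundy value = 38. Running XOR: 0 XOR 38 = 38
subtraction game: Grundy value = 7. Running XOR: 38 XOR 7 = 33
Kayles strip: Grundy value = 0. Running XOR: 33 XOR 0 = 33
octal game heap: Grundy value = 12. Running XOR: 33 XOR 12 = 45
The combined Grundy value is 45.

45


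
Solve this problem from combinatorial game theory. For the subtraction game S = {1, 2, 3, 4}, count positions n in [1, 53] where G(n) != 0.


Subtraction set S = {1, 2, 3, 4}, so G(n) = n mod 5.
G(n) = 0 when n is a multiple of 5.
Multiples of 5 in [1, 53]: 10
N-positions (nonzero Grundy) = 53 - 10 = 43

43


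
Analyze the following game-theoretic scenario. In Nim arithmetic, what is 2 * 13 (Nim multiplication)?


Nim multiplication is bilinear over XOR: (u XOR v) * w = (u*w) XOR (v*w).
So we split each operand into its bit components and XOR the pairwise Nim products.
2 = 2 (as XOR of powers of 2).
13 = 1 + 4 + 8 (as XOR of powers of 2).
Using the standard Nim-product table on single bits:
  2*2 = 3,   2*4 = 8,   2*8 = 12,
  4*4 = 6,   4*8 = 11,  8*8 = 13,
and  1*x = x (identity), k*l = l*k (commutative).
Pairwise Nim products:
  2 * 1 = 2
  2 * 4 = 8
  2 * 8 = 12
XOR them: 2 XOR 8 XOR 12 = 6.
Result: 2 * 13 = 6 (in Nim).

6


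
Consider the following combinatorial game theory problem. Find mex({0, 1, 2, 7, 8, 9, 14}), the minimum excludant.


Set = {0, 1, 2, 7, 8, 9, 14}
0 is in the set.
1 is in the set.
2 is in the set.
3 is NOT in the set. This is the mex.
mex = 3

3


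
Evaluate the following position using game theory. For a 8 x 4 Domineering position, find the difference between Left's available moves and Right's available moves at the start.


Board is 8 x 4 (rows x cols).
Left (vertical) placements: (rows-1) * cols = 7 * 4 = 28
Right (horizontal) placements: rows * (cols-1) = 8 * 3 = 24
Advantage = Left - Right = 28 - 24 = 4

4


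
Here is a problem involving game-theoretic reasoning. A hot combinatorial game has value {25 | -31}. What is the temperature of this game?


The game is {25 | -31}, a switch {a | b} with numbers a > b.
Cooling {a | b} by t gives {a - t | b + t}, which stops being hot when a - t = b + t, i.e. at t = (a - b)/2. So the temperature of a switch is (a - b)/2.
Temperature = (Left option - Right option) / 2
= (25 - (-31)) / 2
= 56 / 2
= 28

28


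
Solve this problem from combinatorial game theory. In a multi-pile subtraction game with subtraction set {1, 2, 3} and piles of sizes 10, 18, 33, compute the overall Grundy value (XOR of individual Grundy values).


Subtraction set: {1, 2, 3}
For this subtraction set, G(n) = n mod 4 (period = max + 1 = 4).
Pile 1 (size 10): G(10) = 10 mod 4 = 2
Pile 2 (size 18): G(18) = 18 mod 4 = 2
Pile 3 (size 33): G(33) = 33 mod 4 = 1
Total Grundy value = XOR of all: 2 XOR 2 XOR 1 = 1

1


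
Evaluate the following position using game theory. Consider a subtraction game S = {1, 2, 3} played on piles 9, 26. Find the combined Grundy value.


Subtraction set: {1, 2, 3}
For this subtraction set, G(n) = n mod 4 (period = max + 1 = 4).
Pile 1 (size 9): G(9) = 9 mod 4 = 1
Pile 2 (size 26): G(26) = 26 mod 4 = 2
Total Grundy value = XOR of all: 1 XOR 2 = 3

3


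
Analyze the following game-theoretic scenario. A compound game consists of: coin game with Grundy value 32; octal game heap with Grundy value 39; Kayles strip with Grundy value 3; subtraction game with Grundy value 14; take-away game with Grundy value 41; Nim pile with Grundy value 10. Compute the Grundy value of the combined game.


By the Sprague-Grundy theorem, the Grundy value of a sum of games is the XOR of individual Grundy values.
coin game: Grundy value = 32. Running XOR: 0 XOR 32 = 32
octal game heap: Grundy value = 39. Running XOR: 32 XOR 39 = 7
Kayles strip: Grundy value = 3. Running XOR: 7 XOR 3 = 4
subtraction game: Grundy value = 14. Running XOR: 4 XOR 14 = 10
take-away game: Grundy value = 41. Running XOR: 10 XOR 41 = 35
Nim pile: Grundy value = 10. Running XOR: 35 XOR 10 = 41
The combined Grundy value is 41.

41


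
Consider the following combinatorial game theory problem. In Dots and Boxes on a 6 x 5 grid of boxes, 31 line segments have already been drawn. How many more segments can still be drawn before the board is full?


Grid: 6 x 5 boxes, i.e. 7 rows and 6 columns of dots.
Horizontal edges: (rows + 1) * cols = 7 * 5 = 35
Vertical edges: rows * (cols + 1) = 6 * 6 = 36
Total edges: 35 + 36 = 71
Edges drawn: 31
Remaining: 71 - 31 = 40

40


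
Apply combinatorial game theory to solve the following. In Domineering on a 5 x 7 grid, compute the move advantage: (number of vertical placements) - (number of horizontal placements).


Board is 5 x 7 (rows x cols).
Left (vertical) placements: (rows-1) * cols = 4 * 7 = 28
Right (horizontal) placements: rows * (cols-1) = 5 * 6 = 30
Advantage = Left - Right = 28 - 30 = -2

-2


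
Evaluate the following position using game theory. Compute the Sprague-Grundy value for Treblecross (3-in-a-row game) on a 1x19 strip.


Treblecross: place X on empty cells; 3-in-a-row wins.
Playing within two cells of an existing X lets the opponent win at once, so sensible play treats the cells i-2..i+2 around each X as dead. The player left with no safe cell loses, so this is a normal-play take-away game on strips of safe cells.
Placing X at cell i (0-indexed) of a strip of k safe cells leaves independent strips of sizes max(0, i-2) and max(0, k-i-3). Hence G(k) = mex{ G(max(0,i-2)) XOR G(max(0,k-i-3)) : 0 <= i < k }, with G(0) = 0.
G(1): splits (0,0):0^0=0 -> mex({0}) = 1
G(2): splits (0,0):0^0=0 -> mex({0}) = 1
G(3): splits (0,0):0^0=0 -> mex({0}) = 1
G(4): splits (0,1):0^1=1 (0,0):0^0=0 -> mex({0, 1}) = 2
G(5): splits (0,2):0^1=1 (0,1):0^1=1 (0,0):0^0=0 -> mex({0, 1}) = 2
G(6) = mex({1}) = 0
G(7) = mex({0, 1, 2}) = 3
G(8) = mex({0, 1, 2}) = 3
G(9) = mex({0, 2}) = 1
G(10) = mex({0, 2, 3}) = 1
G(11) = mex({0, 3}) = 1
G(12) = mex({1, 3}) = 0
G(13) = mex({0, 1, 2, 3}) = 4
G(14) = mex({0, 1, 2}) = 3
G(15) = mex({0, 1, 2}) = 3
G(16) = mex({0, 1, 2, 4}) = 3
G(17) = mex({0, 1, 3, 4}) = 2
G(18) = mex({0, 1, 3, 4}) = 2
G(19) = mex({0, 1, 3, 5}) = 2
Therefore G(19) = 2.

2


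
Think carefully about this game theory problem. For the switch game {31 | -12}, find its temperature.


The game is {31 | -12}, a switch {a | b} with numbers a > b.
Cooling {a | b} by t gives {a - t | b + t}, which stops being hot when a - t = b + t, i.e. at t = (a - b)/2. So the temperature of a switch is (a - b)/2.
Temperature = (Left option - Right option) / 2
= (31 - (-12)) / 2
= 43 / 2
= 43/2

43/2


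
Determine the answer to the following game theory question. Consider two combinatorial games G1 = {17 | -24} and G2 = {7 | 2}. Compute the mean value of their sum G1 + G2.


G1 = {17 | -24}, G2 = {7 | 2}
Each is a switch {a | b} with numbers a > b; its mean value is (a + b)/2, and mean value is additive over game sums: m(G1 + G2) = m(G1) + m(G2).
Mean of G1 = (17 + (-24))/2 = -7/2 = -7/2
Mean of G2 = (7 + (2))/2 = 9/2 = 9/2
Mean of G1 + G2 = -7/2 + 9/2 = 1

1


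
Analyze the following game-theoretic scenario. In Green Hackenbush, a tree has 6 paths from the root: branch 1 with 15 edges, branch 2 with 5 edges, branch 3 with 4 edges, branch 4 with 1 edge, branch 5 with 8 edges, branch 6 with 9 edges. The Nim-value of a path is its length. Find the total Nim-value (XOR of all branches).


The tree has 6 branches from the ground vertex.
In Green Hackenbush, the Nim-value of a simple path of length k is k.
Branch 1: length 15, Nim-value = 15
Branch 2: length 5, Nim-value = 5
Branch 3: length 4, Nim-value = 4
Branch 4: length 1, Nim-value = 1
Branch 5: length 8, Nim-value = 8
Branch 6: length 9, Nim-value = 9
Total Nim-value = XOR of all branch values:
0 XOR 15 = 15
15 XOR 5 = 10
10 XOR 4 = 14
14 XOR 1 = 15
15 XOR 8 = 7
7 XOR 9 = 14
Nim-value of the tree = 14

14


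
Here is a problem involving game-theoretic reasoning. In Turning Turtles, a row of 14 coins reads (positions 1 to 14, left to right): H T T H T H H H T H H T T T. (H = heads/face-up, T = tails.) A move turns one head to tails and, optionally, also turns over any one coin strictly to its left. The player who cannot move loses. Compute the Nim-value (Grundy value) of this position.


Coins: H T T H T H H H T H H T T T
Key fact: a single head at position k behaves exactly like a Nim heap of size k (turning it to T and optionally flipping a coin at j < k corresponds to moving the heap from k to j, or to 0), and heads combine as a disjunctive sum (two heads at the same place would cancel, matching j XOR j = 0). So the Nim-value is the XOR of the 1-indexed positions of the heads.
Face-up positions (1-indexed): [1, 4, 6, 7, 8, 10, 11]
XOR 0 with 1: 0 XOR 1 = 1
XOR 1 with 4: 1 XOR 4 = 5
XOR 5 with 6: 5 XOR 6 = 3
XOR 3 with 7: 3 XOR 7 = 4
XOR 4 with 8: 4 XOR 8 = 12
XOR 12 with 10: 12 XOR 10 = 6
XOR 6 with 11: 6 XOR 11 = 13
Nim-value = 13

13


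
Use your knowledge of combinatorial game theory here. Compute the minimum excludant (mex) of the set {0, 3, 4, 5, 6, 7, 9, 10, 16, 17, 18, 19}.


Set = {0, 3, 4, 5, 6, 7, 9, 10, 16, 17, 18, 19}
0 is in the set.
1 is NOT in the set. This is the mex.
mex = 1

1


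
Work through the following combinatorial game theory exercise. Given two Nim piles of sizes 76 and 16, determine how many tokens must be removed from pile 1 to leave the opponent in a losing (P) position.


Piles: 76 and 16
Current XOR: 76 XOR 16 = 92 (non-zero, so this is an N-position).
To make the XOR zero, we need to find a move that balances the piles.
For pile 1 (size 76): target = 76 XOR 92 = 16
We reduce pile 1 from 76 to 16.
Tokens removed: 76 - 16 = 60
Verification: 16 XOR 16 = 0

60


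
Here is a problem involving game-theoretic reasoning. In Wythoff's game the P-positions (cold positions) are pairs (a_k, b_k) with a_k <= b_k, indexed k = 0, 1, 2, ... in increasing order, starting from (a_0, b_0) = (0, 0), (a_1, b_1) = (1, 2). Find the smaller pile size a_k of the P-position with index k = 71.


By Wythoff's theorem, a_k = floor(k * phi) and b_k = floor(k * phi^2) = a_k + k, where phi = (1 + sqrt(5))/2 is the golden ratio.
phi = (1 + sqrt(5))/2 = 1.618034
k = 71
k * phi = 71 * 1.618034 = 114.880413
a_71 = floor(k * phi) = 114

114


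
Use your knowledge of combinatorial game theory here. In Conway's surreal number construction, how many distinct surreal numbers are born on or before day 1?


Day 0: {|} = 0 is born. Count = 1.
Day n: the number of surreal numbers born by day n is 2^(n+1) - 1.
By day 0: 2^1 - 1 = 1
By day 1: 2^2 - 1 = 3
By day 1: 3 surreal numbers.

3


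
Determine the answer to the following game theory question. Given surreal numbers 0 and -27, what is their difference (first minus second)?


x = 0, y = -27
x - y = 0 - -27 = 27

27


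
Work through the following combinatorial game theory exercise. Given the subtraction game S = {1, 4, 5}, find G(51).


The subtraction set is S = {1, 4, 5}.
G(k) = mex{ G(k - s) : s in S, s <= k }. We compute iteratively: G(0) = 0.
G(1) = mex({0}) = 1
G(2) = mex({1}) = 0
G(3) = mex({0}) = 1
G(4) = mex({0, 1}) = 2
G(5) = mex({0, 1, 2}) = 3
G(6) = mex({0, 1, 3}) = 2
G(7) = mex({0, 1, 2}) = 3
G(8) = mex({1, 2, 3}) = 0
G(9) = mex({0, 2, 3}) = 1
G(10) = mex({1, 2, 3}) = 0
G(11) = mex({0, 2, 3}) = 1
G(12) = mex({0, 1, 3}) = 2
Observe that G(8)..G(12) = 0, 1, 0, 1, 2 repeats G(0)..G(4) = 0, 1, 0, 1, 2.
For k >= max(S) = 5, G(k) is determined by the previous 5 values G(k-5)..G(k-1); a window of 5 consecutive values has recurred shifted by 8, so by induction G(k + 8) = G(k) for all k >= 0: the sequence is periodic from the start with period 8.
One period: G(0..7) = 0, 1, 0, 1, 2, 3, 2, 3.
51 mod 8 = 3, so G(51) = G(3) = 1.

1


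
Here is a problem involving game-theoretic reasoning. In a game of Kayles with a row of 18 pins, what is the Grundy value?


Kayles: a move removes 1 or 2 adjacent pins from a contiguous row.
Removing pins from a row of k leaves two independent rows (a, b) with a + b = k - 1 (one pin) or a + b = k - 2 (two pins); an end removal gives a = 0.
By Sprague-Grundy, G(k) = mex{ G(a) XOR G(b) } over all these splits. G(0) = 0.
G(1): splits (0,0):0^0=0 -> mex({0}) = 1
G(2): splits (0,1):0^1=1 (0,0):0^0=0 -> mex({0, 1}) = 2
G(3): splits (0,2):0^2=2 (1,1):1^1=0 (0,1):0^1=1 -> mex({0, 1, 2}) = 3
G(4): splits (0,3):0^3=3 (1,2):1^2=3 (0,2):0^2=2 (1,1):1^1=0 -> mex({0, 2, 3}) = 1
G(5): splits (0,4):0^1=1 (1,3):1^3=2 (2,2):2^2=0 (0,3):0^3=3 (1,2):1^2=3 -> mex({0, 1, 2, 3}) = 4
G(6) = mex({0, 1, 2, 4}) = 3
G(7) = mex({0, 1, 3, 4, 5}) = 2
G(8) = mex({0, 2, 3, 5, 6}) = 1
G(9) = mex({0, 1, 2, 3, 6, 7}) = 4
G(10) = mex({0, 1, 3, 4, 5, 7}) = 2
G(11) = mex({0, 1, 2, 3, 4, 5}) = 6
G(12) = mex({0, 1, 2, 3, 5, 6, 7}) = 4
G(13) = mex({0, 2, 3, 4, 6, 7}) = 1
G(14) = mex({0, 1, 4, 5, 6, 7}) = 2
G(15) = mex({0, 1, 2, 3, 4, 5, 6}) = 7
G(16) = mex({0, 2, 3, 5, 6, 7}) = 1
G(17) = mex({0, 1, 2, 3, 5, 6, 7}) = 4
G(18) = mex({0, 1, 2, 4, 5, 6}) = 3
Therefore G(18) = 3.

3


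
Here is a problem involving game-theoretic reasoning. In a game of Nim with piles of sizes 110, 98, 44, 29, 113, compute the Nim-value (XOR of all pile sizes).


We need the XOR (exclusive or) of all pile sizes.
After XOR-ing pile 1 (size 110): 0 XOR 110 = 110
After XOR-ing pile 2 (size 98): 110 XOR 98 = 12
After XOR-ing pile 3 (size 44): 12 XOR 44 = 32
After XOR-ing pile 4 (size 29): 32 XOR 29 = 61
After XOR-ing pile 5 (size 113): 61 XOR 113 = 76
The Nim-value of this position is 76.

76


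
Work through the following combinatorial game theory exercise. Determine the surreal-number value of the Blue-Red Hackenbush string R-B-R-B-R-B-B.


Edges (from ground): R-B-R-B-R-B-B
By Berlekamp's sign-expansion rule, a Blue-Red Hackenbush stalk has the value of the surreal number whose sign sequence is the edge sequence with B -> + and R -> -.
Sign sequence: -+-+-++
Trace the sign expansion in the surreal number tree, starting from 0:
Edge 1: R (sign -) -> bounds (-inf, 0), value = -1
Edge 2: B (sign +) -> bounds (-1, 0), value = -1/2
Edge 3: R (sign -) -> bounds (-1, -1/2), value = -3/4
Edge 4: B (sign +) -> bounds (-3/4, -1/2), value = -5/8
Edge 5: R (sign -) -> bounds (-3/4, -5/8), value = -11/16
Edge 6: B (sign +) -> bounds (-11/16, -5/8), value = -21/32
Edge 7: B (sign +) -> bounds (-21/32, -5/8), value = -41/64
Game value = -41/64

-41/64


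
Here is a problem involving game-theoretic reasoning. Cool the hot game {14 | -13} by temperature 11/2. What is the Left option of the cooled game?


Original game: {14 | -13} (a switch {a | b} with a > b).
Cooling by t (for t below the temperature (a - b)/2 = 27/2) taxes each move by t: {a | b} cooled by t is {a - t | b + t}.
Cooling amount: t = 11/2
Cooled Left option: 14 - 11/2 = 17/2
Cooled Right option: -13 + 11/2 = -15/2
Cooled game: {17/2 | -15/2}
Left option = 17/2

17/2


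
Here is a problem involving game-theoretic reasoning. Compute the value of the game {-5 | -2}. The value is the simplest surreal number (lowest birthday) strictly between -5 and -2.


Left options: {-5}, max = -5
Right options: {-2}, min = -2
All options are numbers and max(Left) < min(Right), so by the simplicity theorem the value is the simplest (earliest-born) number strictly between -5 and -2.
Integers -4 through -3 all lie strictly between -5 and -2.
Among integers, the simplest (lowest birthday = smallest |n|; 0 is born on day 0, +-n on day n) is -3.
No non-integer in the interval can be simpler: if x is a non-integer in the interval, then floor(x) or ceil(x) also lies in the interval (the interval contains an integer), and both are proper prefixes of x's sign expansion, i.e. born earlier. So the game value is -3.
Game value = -3

-3


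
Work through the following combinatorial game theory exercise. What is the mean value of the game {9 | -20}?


Game = {9 | -20}, a switch {a | b} with numbers a > b.
Its thermograph has left wall a - t and right wall b + t, which meet at t = (a - b)/2, where both equal (a + b)/2. So the mast (mean value) is at (a + b)/2.
Mean = (9 + (-20))/2 = -11/2 = -11/2

-11/2


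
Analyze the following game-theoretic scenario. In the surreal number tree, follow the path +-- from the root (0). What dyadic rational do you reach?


Sign expansion: +--
Rule: track bounds (lo, hi), initially (-inf, +inf). On '+', the current value becomes lo and we move to the simplest number in (value, hi): value + 1 if hi = +inf, otherwise the midpoint (value + hi)/2. On '-', the current value becomes hi and we move to value - 1 if lo = -inf, otherwise the midpoint (lo + value)/2.
Start at 0.
Step 1: sign = +, move right. Bounds: (0, +inf). Value = 1
Step 2: sign = -, move left. Bounds: (0, 1). Value = 1/2
Step 3: sign = -, move left. Bounds: (0, 1/2). Value = 1/4
The surreal number with sign expansion +-- is 1/4.

1/4


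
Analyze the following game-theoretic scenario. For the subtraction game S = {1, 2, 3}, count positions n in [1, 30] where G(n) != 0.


Subtraction set S = {1, 2, 3}, so G(n) = n mod 4.
G(n) = 0 when n is a multiple of 4.
Multiples of 4 in [1, 30]: 7
N-positions (nonzero Grundy) = 30 - 7 = 23

23


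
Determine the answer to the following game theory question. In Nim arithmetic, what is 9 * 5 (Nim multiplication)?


Nim multiplication is bilinear over XOR: (u XOR v) * w = (u*w) XOR (v*w).
So we split each operand into its bit components and XOR the pairwise Nim products.
9 = 1 + 8 (as XOR of powers of 2).
5 = 1 + 4 (as XOR of powers of 2).
Using the standard Nim-product table on single bits:
  2*2 = 3,   2*4 = 8,   2*8 = 12,
  4*4 = 6,   4*8 = 11,  8*8 = 13,
and  1*x = x (identity), k*l = l*k (commutative).
Pairwise Nim products:
  1 * 1 = 1
  1 * 4 = 4
  8 * 1 = 8
  8 * 4 = 11
XOR them: 1 XOR 4 XOR 8 XOR 11 = 6.
Result: 9 * 5 = 6 (in Nim).

6


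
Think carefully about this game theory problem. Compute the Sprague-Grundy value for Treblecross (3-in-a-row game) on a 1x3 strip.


Treblecross: place X on empty cells; 3-in-a-row wins.
Playing within two cells of an existing X lets the opponent win at once, so sensible play treats the cells i-2..i+2 around each X as dead. The player left with no safe cell loses, so this is a normal-play take-away game on strips of safe cells.
Placing X at cell i (0-indexed) of a strip of k safe cells leaves independent strips of sizes max(0, i-2) and max(0, k-i-3). Hence G(k) = mex{ G(max(0,i-2)) XOR G(max(0,k-i-3)) : 0 <= i < k }, with G(0) = 0.
G(1): splits (0,0):0^0=0 -> mex({0}) = 1
G(2): splits (0,0):0^0=0 -> mex({0}) = 1
G(3): splits (0,0):0^0=0 -> mex({0}) = 1
Therefore G(3) = 1.

1
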